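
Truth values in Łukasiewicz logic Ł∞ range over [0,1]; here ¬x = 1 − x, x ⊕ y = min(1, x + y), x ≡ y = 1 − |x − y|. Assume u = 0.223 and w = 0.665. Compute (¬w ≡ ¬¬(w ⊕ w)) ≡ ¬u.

0.558

¬w = 1 − 0.665 = 0.335
w ⊕ w = min(1, 0.665 + 0.665) = min(1, 1.330) = 1.000
¬(w ⊕ w) = 1 − 1.000 = 0.000
¬¬(w ⊕ w) = 1 − 0.000 = 1.000
¬w ≡ ¬¬(w ⊕ w) = 1 − |0.335 − 1.000| = 1 − 0.665 = 0.335
¬u = 1 − 0.223 = 0.777
(¬w ≡ ¬¬(w ⊕ w)) ≡ ¬u = 1 − |0.335 − 0.777| = 1 − 0.442 = 0.558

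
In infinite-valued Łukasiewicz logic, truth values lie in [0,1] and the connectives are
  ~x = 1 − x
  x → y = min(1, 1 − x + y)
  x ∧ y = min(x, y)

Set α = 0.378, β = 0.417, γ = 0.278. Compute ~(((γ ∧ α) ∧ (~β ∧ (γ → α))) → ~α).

γ ∧ α = min(0.278, 0.378) = 0.278
~β = 1 − 0.417 = 0.583
γ → α = min(1, 1 − 0.278 + 0.378) = min(1, 1.100) = 1.000
~β ∧ (γ → α) = min(0.583, 1.000) = 0.583
(γ ∧ α) ∧ (~β ∧ (γ → α)) = min(0.278, 0.583) = 0.278
~α = 1 − 0.378 = 0.622
((γ ∧ α) ∧ (~β ∧ (γ → α))) → ~α = min(1, 1 − 0.278 + 0.622) = min(1, 1.344) = 1.000
~(((γ ∧ α) ∧ (~β ∧ (γ → α))) → ~α) = 1 − 1.000 = 0.000

0.000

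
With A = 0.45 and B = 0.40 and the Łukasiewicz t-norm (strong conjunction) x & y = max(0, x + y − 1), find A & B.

A & B = max(0, 0.45 + 0.40 − 1) = max(0, -0.15) = 0.00
For comparison, the Gödel (minimum) t-norm min(x, y) would give 0.40.

0.00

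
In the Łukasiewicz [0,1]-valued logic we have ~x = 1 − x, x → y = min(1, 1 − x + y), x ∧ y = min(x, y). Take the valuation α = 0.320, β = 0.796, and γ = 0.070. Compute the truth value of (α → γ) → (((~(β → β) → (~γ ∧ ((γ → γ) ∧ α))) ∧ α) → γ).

1.000

α → γ = min(1, 1 − 0.320 + 0.070) = min(1, 0.750) = 0.750
β → β = min(1, 1 − 0.796 + 0.796) = min(1, 1.000) = 1.000
~(β → β) = 1 − 1.000 = 0.000
~γ = 1 − 0.070 = 0.930
γ → γ = min(1, 1 − 0.070 + 0.070) = min(1, 1.000) = 1.000
(γ → γ) ∧ α = min(1.000, 0.320) = 0.320
~γ ∧ ((γ → γ) ∧ α) = min(0.930, 0.320) = 0.320
~(β → β) → (~γ ∧ ((γ → γ) ∧ α)) = min(1, 1 − 0.000 + 0.320) = min(1, 1.320) = 1.000
(~(β → β) → (~γ ∧ ((γ → γ) ∧ α))) ∧ α = min(1.000, 0.320) = 0.320
((~(β → β) → (~γ ∧ ((γ → γ) ∧ α))) ∧ α) → γ = min(1, 1 − 0.320 + 0.070) = min(1, 0.750) = 0.750
(α → γ) → (((~(β → β) → (~γ ∧ ((γ → γ) ∧ α))) ∧ α) → γ) = min(1, 1 − 0.750 + 0.750) = min(1, 1.000) = 1.000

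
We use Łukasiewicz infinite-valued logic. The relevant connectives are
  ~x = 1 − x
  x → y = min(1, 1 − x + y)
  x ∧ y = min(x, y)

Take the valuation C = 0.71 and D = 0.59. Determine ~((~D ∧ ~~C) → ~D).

0.00

~D = 1 − 0.59 = 0.41
~C = 1 − 0.71 = 0.29
~~C = 1 − 0.29 = 0.71
~D ∧ ~~C = min(0.41, 0.71) = 0.41
(~D ∧ ~~C) → ~D = min(1, 1 − 0.41 + 0.41) = min(1, 1.00) = 1.00
~((~D ∧ ~~C) → ~D) = 1 − 1.00 = 0.00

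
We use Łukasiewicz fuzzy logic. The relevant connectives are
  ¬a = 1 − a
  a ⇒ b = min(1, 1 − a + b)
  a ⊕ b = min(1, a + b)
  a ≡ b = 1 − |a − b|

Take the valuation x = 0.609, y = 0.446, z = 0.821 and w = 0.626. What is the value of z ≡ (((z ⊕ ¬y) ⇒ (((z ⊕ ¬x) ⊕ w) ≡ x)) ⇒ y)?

¬y = 1 − 0.446 = 0.554
z ⊕ ¬y = min(1, 0.821 + 0.554) = min(1, 1.375) = 1.000
¬x = 1 − 0.609 = 0.391
z ⊕ ¬x = min(1, 0.821 + 0.391) = min(1, 1.212) = 1.000
(z ⊕ ¬x) ⊕ w = min(1, 1.000 + 0.626) = min(1, 1.626) = 1.000
((z ⊕ ¬x) ⊕ w) ≡ x = 1 − |1.000 − 0.609| = 1 − 0.391 = 0.609
(z ⊕ ¬y) ⇒ (((z ⊕ ¬x) ⊕ w) ≡ x) = min(1, 1 − 1.000 + 0.609) = min(1, 0.609) = 0.609
((z ⊕ ¬y) ⇒ (((z ⊕ ¬x) ⊕ w) ≡ x)) ⇒ y = min(1, 1 − 0.609 + 0.446) = min(1, 0.837) = 0.837
z ≡ (((z ⊕ ¬y) ⇒ (((z ⊕ ¬x) ⊕ w) ≡ x)) ⇒ y) = 1 − |0.821 − 0.837| = 1 − 0.016 = 0.984

0.984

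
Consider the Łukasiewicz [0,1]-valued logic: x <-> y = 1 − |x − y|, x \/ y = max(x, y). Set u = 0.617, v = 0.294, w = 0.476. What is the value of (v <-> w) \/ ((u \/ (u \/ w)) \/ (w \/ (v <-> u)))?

v <-> w = 1 − |0.294 − 0.476| = 1 − 0.182 = 0.818
u \/ w = max(0.617, 0.476) = 0.617
u \/ (u \/ w) = max(0.617, 0.617) = 0.617
v <-> u = 1 − |0.294 − 0.617| = 1 − 0.323 = 0.677
w \/ (v <-> u) = max(0.476, 0.677) = 0.677
(u \/ (u \/ w)) \/ (w \/ (v <-> u)) = max(0.617, 0.677) = 0.677
(v <-> w) \/ ((u \/ (u \/ w)) \/ (w \/ (v <-> u))) = max(0.818, 0.677) = 0.818

0.818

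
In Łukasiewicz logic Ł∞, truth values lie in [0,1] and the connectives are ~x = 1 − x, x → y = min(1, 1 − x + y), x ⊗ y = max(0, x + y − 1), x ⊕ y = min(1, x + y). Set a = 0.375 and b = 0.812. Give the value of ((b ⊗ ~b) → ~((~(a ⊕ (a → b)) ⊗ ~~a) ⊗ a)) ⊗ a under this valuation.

0.375

~b = 1 − 0.812 = 0.188
b ⊗ ~b = max(0, 0.812 + 0.188 − 1) = max(0, 0.000) = 0.000
a → b = min(1, 1 − 0.375 + 0.812) = min(1, 1.437) = 1.000
a ⊕ (a → b) = min(1, 0.375 + 1.000) = min(1, 1.375) = 1.000
~(a ⊕ (a → b)) = 1 − 1.000 = 0.000
~a = 1 − 0.375 = 0.625
~~a = 1 − 0.625 = 0.375
~(a ⊕ (a → b)) ⊗ ~~a = max(0, 0.000 + 0.375 − 1) = max(0, -0.625) = 0.000
(~(a ⊕ (a → b)) ⊗ ~~a) ⊗ a = max(0, 0.000 + 0.375 − 1) = max(0, -0.625) = 0.000
~((~(a ⊕ (a → b)) ⊗ ~~a) ⊗ a) = 1 − 0.000 = 1.000
(b ⊗ ~b) → ~((~(a ⊕ (a → b)) ⊗ ~~a) ⊗ a) = min(1, 1 − 0.000 + 1.000) = min(1, 2.000) = 1.000
((b ⊗ ~b) → ~((~(a ⊕ (a → b)) ⊗ ~~a) ⊗ a)) ⊗ a = max(0, 1.000 + 0.375 − 1) = max(0, 0.375) = 0.375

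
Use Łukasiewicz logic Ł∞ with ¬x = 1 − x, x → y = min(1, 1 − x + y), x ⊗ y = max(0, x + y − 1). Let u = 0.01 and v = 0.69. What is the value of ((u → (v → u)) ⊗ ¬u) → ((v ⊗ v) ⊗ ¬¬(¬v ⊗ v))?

0.01

v → u = min(1, 1 − 0.69 + 0.01) = min(1, 0.32) = 0.32
u → (v → u) = min(1, 1 − 0.01 + 0.32) = min(1, 1.31) = 1.00
¬u = 1 − 0.01 = 0.99
(u → (v → u)) ⊗ ¬u = max(0, 1.00 + 0.99 − 1) = max(0, 0.99) = 0.99
v ⊗ v = max(0, 0.69 + 0.69 − 1) = max(0, 0.38) = 0.38
¬v = 1 − 0.69 = 0.31
¬v ⊗ v = max(0, 0.31 + 0.69 − 1) = max(0, 0.00) = 0.00
¬(¬v ⊗ v) = 1 − 0.00 = 1.00
¬¬(¬v ⊗ v) = 1 − 1.00 = 0.00
(v ⊗ v) ⊗ ¬¬(¬v ⊗ v) = max(0, 0.38 + 0.00 − 1) = max(0, -0.62) = 0.00
((u → (v → u)) ⊗ ¬u) → ((v ⊗ v) ⊗ ¬¬(¬v ⊗ v)) = min(1, 1 − 0.99 + 0.00) = min(1, 0.01) = 0.01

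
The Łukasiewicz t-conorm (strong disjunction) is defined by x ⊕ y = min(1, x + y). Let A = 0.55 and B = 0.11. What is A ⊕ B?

0.66

A ⊕ B = min(1, 0.55 + 0.11) = min(1, 0.66) = 0.66
For comparison, the Gödel t-conorm max(x, y) would give 0.55.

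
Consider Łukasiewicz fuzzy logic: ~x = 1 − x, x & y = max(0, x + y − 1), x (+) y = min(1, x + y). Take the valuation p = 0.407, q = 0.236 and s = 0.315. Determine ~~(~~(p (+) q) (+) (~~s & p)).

0.643

p (+) q = min(1, 0.407 + 0.236) = min(1, 0.643) = 0.643
~(p (+) q) = 1 − 0.643 = 0.357
~~(p (+) q) = 1 − 0.357 = 0.643
~s = 1 − 0.315 = 0.685
~~s = 1 − 0.685 = 0.315
~~s & p = max(0, 0.315 + 0.407 − 1) = max(0, -0.278) = 0.000
~~(p (+) q) (+) (~~s & p) = min(1, 0.643 + 0.000) = min(1, 0.643) = 0.643
~(~~(p (+) q) (+) (~~s & p)) = 1 − 0.643 = 0.357
~~(~~(p (+) q) (+) (~~s & p)) = 1 − 0.357 = 0.643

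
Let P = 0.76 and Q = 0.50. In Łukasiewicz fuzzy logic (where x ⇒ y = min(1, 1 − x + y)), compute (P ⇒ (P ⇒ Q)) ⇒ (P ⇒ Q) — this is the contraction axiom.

P ⇒ Q = min(1, 1 − 0.76 + 0.50) = min(1, 0.74) = 0.74
P ⇒ (P ⇒ Q) = min(1, 1 − 0.76 + 0.74) = min(1, 0.98) = 0.98
(P ⇒ (P ⇒ Q)) ⇒ (P ⇒ Q) = min(1, 1 − 0.98 + 0.74) = min(1, 0.76) = 0.76
(The value 0.76 < 1 shows this instance is not satisfied; fails in Ł∞ (the t-norm is not idempotent).)

0.76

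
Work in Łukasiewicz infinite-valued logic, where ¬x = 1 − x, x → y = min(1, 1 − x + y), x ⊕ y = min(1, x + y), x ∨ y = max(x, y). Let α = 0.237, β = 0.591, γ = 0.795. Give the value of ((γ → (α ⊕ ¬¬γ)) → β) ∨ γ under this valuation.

0.795

¬γ = 1 − 0.795 = 0.205
¬¬γ = 1 − 0.205 = 0.795
α ⊕ ¬¬γ = min(1, 0.237 + 0.795) = min(1, 1.032) = 1.000
γ → (α ⊕ ¬¬γ) = min(1, 1 − 0.795 + 1.000) = min(1, 1.205) = 1.000
(γ → (α ⊕ ¬¬γ)) → β = min(1, 1 − 1.000 + 0.591) = min(1, 0.591) = 0.591
((γ → (α ⊕ ¬¬γ)) → β) ∨ γ = max(0.591, 0.795) = 0.795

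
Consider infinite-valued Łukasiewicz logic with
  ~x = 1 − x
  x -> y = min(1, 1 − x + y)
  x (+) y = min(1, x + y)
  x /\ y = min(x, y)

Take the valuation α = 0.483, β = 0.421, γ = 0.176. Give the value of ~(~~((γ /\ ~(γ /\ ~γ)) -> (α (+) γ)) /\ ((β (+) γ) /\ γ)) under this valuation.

~γ = 1 − 0.176 = 0.824
γ /\ ~γ = min(0.176, 0.824) = 0.176
~(γ /\ ~γ) = 1 − 0.176 = 0.824
γ /\ ~(γ /\ ~γ) = min(0.176, 0.824) = 0.176
α (+) γ = min(1, 0.483 + 0.176) = min(1, 0.659) = 0.659
(γ /\ ~(γ /\ ~γ)) -> (α (+) γ) = min(1, 1 − 0.176 + 0.659) = min(1, 1.483) = 1.000
~((γ /\ ~(γ /\ ~γ)) -> (α (+) γ)) = 1 − 1.000 = 0.000
~~((γ /\ ~(γ /\ ~γ)) -> (α (+) γ)) = 1 − 0.000 = 1.000
β (+) γ = min(1, 0.421 + 0.176) = min(1, 0.597) = 0.597
(β (+) γ) /\ γ = min(0.597, 0.176) = 0.176
~~((γ /\ ~(γ /\ ~γ)) -> (α (+) γ)) /\ ((β (+) γ) /\ γ) = min(1.000, 0.176) = 0.176
~(~~((γ /\ ~(γ /\ ~γ)) -> (α (+) γ)) /\ ((β (+) γ) /\ γ)) = 1 − 0.176 = 0.824

0.824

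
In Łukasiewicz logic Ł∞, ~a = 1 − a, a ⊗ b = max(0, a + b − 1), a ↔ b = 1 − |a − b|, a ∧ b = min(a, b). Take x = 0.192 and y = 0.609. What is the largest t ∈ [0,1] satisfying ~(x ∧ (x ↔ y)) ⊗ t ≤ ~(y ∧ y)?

0.583

x ↔ y = 1 − |0.192 − 0.609| = 1 − 0.417 = 0.583
x ∧ (x ↔ y) = min(0.192, 0.583) = 0.192
~(x ∧ (x ↔ y)) = 1 − 0.192 = 0.808
So the left factor is ~(x ∧ (x ↔ y)) = 0.808.
y ∧ y = min(0.609, 0.609) = 0.609
~(y ∧ y) = 1 − 0.609 = 0.391
So the right-hand bound is ~(y ∧ y) = 0.391.
The residuum of the Łukasiewicz t-norm gives the supremum: min(1, 1 − 0.808 + 0.391).
1 − 0.808 + 0.391 = 0.583, so t = min(1, 0.583) = 0.583.
Check: 0.808 ⊗ 0.583 = max(0, 0.391) = 0.391 ≤ 0.391.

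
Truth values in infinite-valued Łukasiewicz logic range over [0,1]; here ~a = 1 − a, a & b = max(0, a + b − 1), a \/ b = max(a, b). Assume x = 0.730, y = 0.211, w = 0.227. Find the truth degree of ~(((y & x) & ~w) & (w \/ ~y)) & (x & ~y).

0.519

y & x = max(0, 0.211 + 0.730 − 1) = max(0, -0.059) = 0.000
~w = 1 − 0.227 = 0.773
(y & x) & ~w = max(0, 0.000 + 0.773 − 1) = max(0, -0.227) = 0.000
~y = 1 − 0.211 = 0.789
w \/ ~y = max(0.227, 0.789) = 0.789
((y & x) & ~w) & (w \/ ~y) = max(0, 0.000 + 0.789 − 1) = max(0, -0.211) = 0.000
~(((y & x) & ~w) & (w \/ ~y)) = 1 − 0.000 = 1.000
x & ~y = max(0, 0.730 + 0.789 − 1) = max(0, 0.519) = 0.519
~(((y & x) & ~w) & (w \/ ~y)) & (x & ~y) = max(0, 1.000 + 0.519 − 1) = max(0, 0.519) = 0.519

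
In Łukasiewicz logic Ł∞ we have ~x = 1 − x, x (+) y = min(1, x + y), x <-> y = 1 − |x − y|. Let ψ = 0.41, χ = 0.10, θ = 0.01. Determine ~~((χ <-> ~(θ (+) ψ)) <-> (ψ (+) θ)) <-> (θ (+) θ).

0.12

θ (+) ψ = min(1, 0.01 + 0.41) = min(1, 0.42) = 0.42
~(θ (+) ψ) = 1 − 0.42 = 0.58
χ <-> ~(θ (+) ψ) = 1 − |0.10 − 0.58| = 1 − 0.48 = 0.52
ψ (+) θ = min(1, 0.41 + 0.01) = min(1, 0.42) = 0.42
(χ <-> ~(θ (+) ψ)) <-> (ψ (+) θ) = 1 − |0.52 − 0.42| = 1 − 0.10 = 0.90
~((χ <-> ~(θ (+) ψ)) <-> (ψ (+) θ)) = 1 − 0.90 = 0.10
~~((χ <-> ~(θ (+) ψ)) <-> (ψ (+) θ)) = 1 − 0.10 = 0.90
θ (+) θ = min(1, 0.01 + 0.01) = min(1, 0.02) = 0.02
~~((χ <-> ~(θ (+) ψ)) <-> (ψ (+) θ)) <-> (θ (+) θ) = 1 − |0.90 − 0.02| = 1 − 0.88 = 0.12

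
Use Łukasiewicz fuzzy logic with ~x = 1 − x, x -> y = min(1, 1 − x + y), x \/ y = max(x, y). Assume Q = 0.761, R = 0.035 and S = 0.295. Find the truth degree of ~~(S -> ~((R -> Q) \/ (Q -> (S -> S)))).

R -> Q = min(1, 1 − 0.035 + 0.761) = min(1, 1.726) = 1.000
S -> S = min(1, 1 − 0.295 + 0.295) = min(1, 1.000) = 1.000
Q -> (S -> S) = min(1, 1 − 0.761 + 1.000) = min(1, 1.239) = 1.000
(R -> Q) \/ (Q -> (S -> S)) = max(1.000, 1.000) = 1.000
~((R -> Q) \/ (Q -> (S -> S))) = 1 − 1.000 = 0.000
S -> ~((R -> Q) \/ (Q -> (S -> S))) = min(1, 1 − 0.295 + 0.000) = min(1, 0.705) = 0.705
~(S -> ~((R -> Q) \/ (Q -> (S -> S)))) = 1 − 0.705 = 0.295
~~(S -> ~((R -> Q) \/ (Q -> (S -> S)))) = 1 − 0.295 = 0.705

0.705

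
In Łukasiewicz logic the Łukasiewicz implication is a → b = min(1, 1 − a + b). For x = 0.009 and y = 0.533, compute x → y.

x → y = min(1, 1 − 0.009 + 0.533) = min(1, 1.524) = 1.000
For comparison, the Gödel implication (1 if a ≤ b else b) would give 1.000.

1.000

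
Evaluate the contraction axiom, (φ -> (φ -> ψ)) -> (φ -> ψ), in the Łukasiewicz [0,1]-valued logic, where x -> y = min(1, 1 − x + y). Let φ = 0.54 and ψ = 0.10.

0.56

φ -> ψ = min(1, 1 − 0.54 + 0.10) = min(1, 0.56) = 0.56
φ -> (φ -> ψ) = min(1, 1 − 0.54 + 0.56) = min(1, 1.02) = 1.00
(φ -> (φ -> ψ)) -> (φ -> ψ) = min(1, 1 − 1.00 + 0.56) = min(1, 0.56) = 0.56
(The value 0.56 < 1 shows this instance is not satisfied; fails in Ł∞ (the t-norm is not idempotent).)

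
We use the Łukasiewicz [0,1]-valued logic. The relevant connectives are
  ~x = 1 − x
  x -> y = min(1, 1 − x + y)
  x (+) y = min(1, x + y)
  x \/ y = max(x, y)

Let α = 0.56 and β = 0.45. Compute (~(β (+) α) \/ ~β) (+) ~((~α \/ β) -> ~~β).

0.55

β (+) α = min(1, 0.45 + 0.56) = min(1, 1.01) = 1.00
~(β (+) α) = 1 − 1.00 = 0.00
~β = 1 − 0.45 = 0.55
~(β (+) α) \/ ~β = max(0.00, 0.55) = 0.55
~α = 1 − 0.56 = 0.44
~α \/ β = max(0.44, 0.45) = 0.45
~~β = 1 − 0.55 = 0.45
(~α \/ β) -> ~~β = min(1, 1 − 0.45 + 0.45) = min(1, 1.00) = 1.00
~((~α \/ β) -> ~~β) = 1 − 1.00 = 0.00
(~(β (+) α) \/ ~β) (+) ~((~α \/ β) -> ~~β) = min(1, 0.55 + 0.00) = min(1, 0.55) = 0.55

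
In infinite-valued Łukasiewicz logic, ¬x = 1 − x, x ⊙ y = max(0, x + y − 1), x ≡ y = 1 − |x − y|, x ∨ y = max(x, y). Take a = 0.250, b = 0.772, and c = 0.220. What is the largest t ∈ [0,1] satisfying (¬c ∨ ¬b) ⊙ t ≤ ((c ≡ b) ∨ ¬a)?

0.970

¬c = 1 − 0.220 = 0.780
¬b = 1 − 0.772 = 0.228
¬c ∨ ¬b = max(0.780, 0.228) = 0.780
So the left factor is ¬c ∨ ¬b = 0.780.
c ≡ b = 1 − |0.220 − 0.772| = 1 − 0.552 = 0.448
¬a = 1 − 0.250 = 0.750
(c ≡ b) ∨ ¬a = max(0.448, 0.750) = 0.750
So the right-hand bound is (c ≡ b) ∨ ¬a = 0.750.
The residuum of the Łukasiewicz t-norm gives the supremum: min(1, 1 − 0.780 + 0.750).
1 − 0.780 + 0.750 = 0.970, so t = min(1, 0.970) = 0.970.
Check: 0.780 ⊙ 0.970 = max(0, 0.750) = 0.750 ≤ 0.750.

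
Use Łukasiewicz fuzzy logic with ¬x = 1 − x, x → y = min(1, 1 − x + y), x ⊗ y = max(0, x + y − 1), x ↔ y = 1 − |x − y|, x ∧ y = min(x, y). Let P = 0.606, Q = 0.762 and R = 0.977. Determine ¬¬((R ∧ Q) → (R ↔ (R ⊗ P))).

0.844

R ∧ Q = min(0.977, 0.762) = 0.762
R ⊗ P = max(0, 0.977 + 0.606 − 1) = max(0, 0.583) = 0.583
R ↔ (R ⊗ P) = 1 − |0.977 − 0.583| = 1 − 0.394 = 0.606
(R ∧ Q) → (R ↔ (R ⊗ P)) = min(1, 1 − 0.762 + 0.606) = min(1, 0.844) = 0.844
¬((R ∧ Q) → (R ↔ (R ⊗ P))) = 1 − 0.844 = 0.156
¬¬((R ∧ Q) → (R ↔ (R ⊗ P))) = 1 − 0.156 = 0.844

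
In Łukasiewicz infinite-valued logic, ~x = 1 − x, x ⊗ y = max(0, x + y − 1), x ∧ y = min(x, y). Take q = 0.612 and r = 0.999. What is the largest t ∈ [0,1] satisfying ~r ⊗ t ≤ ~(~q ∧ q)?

~r = 1 − 0.999 = 0.001
So the left factor is ~r = 0.001.
~q = 1 − 0.612 = 0.388
~q ∧ q = min(0.388, 0.612) = 0.388
~(~q ∧ q) = 1 − 0.388 = 0.612
So the right-hand bound is ~(~q ∧ q) = 0.612.
The residuum of the Łukasiewicz t-norm gives the supremum: min(1, 1 − 0.001 + 0.612).
1 − 0.001 + 0.612 = 1.611, so t = min(1, 1.611) = 1.000.
Check: 0.001 ⊗ 1.000 = max(0, 0.001) = 0.001 ≤ 0.612.

1.000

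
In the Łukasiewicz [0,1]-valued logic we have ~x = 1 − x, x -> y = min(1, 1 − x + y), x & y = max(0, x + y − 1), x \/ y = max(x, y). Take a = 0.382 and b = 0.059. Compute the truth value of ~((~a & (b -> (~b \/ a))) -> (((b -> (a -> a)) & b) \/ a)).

0.236

~a = 1 − 0.382 = 0.618
~b = 1 − 0.059 = 0.941
~b \/ a = max(0.941, 0.382) = 0.941
b -> (~b \/ a) = min(1, 1 − 0.059 + 0.941) = min(1, 1.882) = 1.000
~a & (b -> (~b \/ a)) = max(0, 0.618 + 1.000 − 1) = max(0, 0.618) = 0.618
a -> a = min(1, 1 − 0.382 + 0.382) = min(1, 1.000) = 1.000
b -> (a -> a) = min(1, 1 − 0.059 + 1.000) = min(1, 1.941) = 1.000
(b -> (a -> a)) & b = max(0, 1.000 + 0.059 − 1) = max(0, 0.059) = 0.059
((b -> (a -> a)) & b) \/ a = max(0.059, 0.382) = 0.382
(~a & (b -> (~b \/ a))) -> (((b -> (a -> a)) & b) \/ a) = min(1, 1 − 0.618 + 0.382) = min(1, 0.764) = 0.764
~((~a & (b -> (~b \/ a))) -> (((b -> (a -> a)) & b) \/ a)) = 1 − 0.764 = 0.236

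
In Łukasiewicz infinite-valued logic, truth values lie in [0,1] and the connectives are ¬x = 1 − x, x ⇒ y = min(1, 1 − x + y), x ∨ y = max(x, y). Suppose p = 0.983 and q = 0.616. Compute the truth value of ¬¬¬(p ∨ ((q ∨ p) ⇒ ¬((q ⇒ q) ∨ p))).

0.017

q ∨ p = max(0.616, 0.983) = 0.983
q ⇒ q = min(1, 1 − 0.616 + 0.616) = min(1, 1.000) = 1.000
(q ⇒ q) ∨ p = max(1.000, 0.983) = 1.000
¬((q ⇒ q) ∨ p) = 1 − 1.000 = 0.000
(q ∨ p) ⇒ ¬((q ⇒ q) ∨ p) = min(1, 1 − 0.983 + 0.000) = min(1, 0.017) = 0.017
p ∨ ((q ∨ p) ⇒ ¬((q ⇒ q) ∨ p)) = max(0.983, 0.017) = 0.983
¬(p ∨ ((q ∨ p) ⇒ ¬((q ⇒ q) ∨ p))) = 1 − 0.983 = 0.017
¬¬(p ∨ ((q ∨ p) ⇒ ¬((q ⇒ q) ∨ p))) = 1 − 0.017 = 0.983
¬¬¬(p ∨ ((q ∨ p) ⇒ ¬((q ⇒ q) ∨ p))) = 1 − 0.983 = 0.017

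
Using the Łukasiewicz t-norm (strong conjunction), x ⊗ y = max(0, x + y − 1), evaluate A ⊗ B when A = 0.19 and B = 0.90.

0.09

A ⊗ B = max(0, 0.19 + 0.90 − 1) = max(0, 0.09) = 0.09
For comparison, the Gödel (minimum) t-norm min(x, y) would give 0.19.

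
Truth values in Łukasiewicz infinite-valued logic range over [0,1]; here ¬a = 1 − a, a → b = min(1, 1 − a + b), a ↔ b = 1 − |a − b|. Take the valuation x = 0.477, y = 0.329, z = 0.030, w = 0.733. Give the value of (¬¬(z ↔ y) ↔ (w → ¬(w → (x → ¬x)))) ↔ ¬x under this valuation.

z ↔ y = 1 − |0.030 − 0.329| = 1 − 0.299 = 0.701
¬(z ↔ y) = 1 − 0.701 = 0.299
¬¬(z ↔ y) = 1 − 0.299 = 0.701
¬x = 1 − 0.477 = 0.523
x → ¬x = min(1, 1 − 0.477 + 0.523) = min(1, 1.046) = 1.000
w → (x → ¬x) = min(1, 1 − 0.733 + 1.000) = min(1, 1.267) = 1.000
¬(w → (x → ¬x)) = 1 − 1.000 = 0.000
w → ¬(w → (x → ¬x)) = min(1, 1 − 0.733 + 0.000) = min(1, 0.267) = 0.267
¬¬(z ↔ y) ↔ (w → ¬(w → (x → ¬x))) = 1 − |0.701 − 0.267| = 1 − 0.434 = 0.566
(¬¬(z ↔ y) ↔ (w → ¬(w → (x → ¬x)))) ↔ ¬x = 1 − |0.566 − 0.523| = 1 − 0.043 = 0.957

0.957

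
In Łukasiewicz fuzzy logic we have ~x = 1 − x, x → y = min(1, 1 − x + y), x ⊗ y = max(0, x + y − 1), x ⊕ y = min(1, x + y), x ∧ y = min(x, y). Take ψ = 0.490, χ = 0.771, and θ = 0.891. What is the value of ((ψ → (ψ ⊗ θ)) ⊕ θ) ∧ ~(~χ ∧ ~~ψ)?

ψ ⊗ θ = max(0, 0.490 + 0.891 − 1) = max(0, 0.381) = 0.381
ψ → (ψ ⊗ θ) = min(1, 1 − 0.490 + 0.381) = min(1, 0.891) = 0.891
(ψ → (ψ ⊗ θ)) ⊕ θ = min(1, 0.891 + 0.891) = min(1, 1.782) = 1.000
~χ = 1 − 0.771 = 0.229
~ψ = 1 − 0.490 = 0.510
~~ψ = 1 − 0.510 = 0.490
~χ ∧ ~~ψ = min(0.229, 0.490) = 0.229
~(~χ ∧ ~~ψ) = 1 − 0.229 = 0.771
((ψ → (ψ ⊗ θ)) ⊕ θ) ∧ ~(~χ ∧ ~~ψ) = min(1.000, 0.771) = 0.771

0.771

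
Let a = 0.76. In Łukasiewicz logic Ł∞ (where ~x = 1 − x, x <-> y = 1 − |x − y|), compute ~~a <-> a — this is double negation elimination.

1.00

~a = 1 − 0.76 = 0.24
~~a = 1 − 0.24 = 0.76
~~a <-> a = 1 − |0.76 − 0.76| = 1 − 0.00 = 1.00
(As expected: always 1 in Ł∞ since negation is involutive.)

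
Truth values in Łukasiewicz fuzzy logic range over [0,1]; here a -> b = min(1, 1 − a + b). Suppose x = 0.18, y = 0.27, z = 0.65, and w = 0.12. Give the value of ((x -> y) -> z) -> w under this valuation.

x -> y = min(1, 1 − 0.18 + 0.27) = min(1, 1.09) = 1.00
(x -> y) -> z = min(1, 1 − 1.00 + 0.65) = min(1, 0.65) = 0.65
((x -> y) -> z) -> w = min(1, 1 − 0.65 + 0.12) = min(1, 0.47) = 0.47

0.47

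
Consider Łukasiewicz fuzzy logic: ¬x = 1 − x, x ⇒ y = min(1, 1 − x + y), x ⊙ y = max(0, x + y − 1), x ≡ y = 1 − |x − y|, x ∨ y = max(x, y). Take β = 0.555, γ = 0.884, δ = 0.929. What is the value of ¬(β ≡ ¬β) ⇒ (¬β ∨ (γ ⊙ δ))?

1.000

¬β = 1 − 0.555 = 0.445
β ≡ ¬β = 1 − |0.555 − 0.445| = 1 − 0.110 = 0.890
¬(β ≡ ¬β) = 1 − 0.890 = 0.110
γ ⊙ δ = max(0, 0.884 + 0.929 − 1) = max(0, 0.813) = 0.813
¬β ∨ (γ ⊙ δ) = max(0.445, 0.813) = 0.813
¬(β ≡ ¬β) ⇒ (¬β ∨ (γ ⊙ δ)) = min(1, 1 − 0.110 + 0.813) = min(1, 1.703) = 1.000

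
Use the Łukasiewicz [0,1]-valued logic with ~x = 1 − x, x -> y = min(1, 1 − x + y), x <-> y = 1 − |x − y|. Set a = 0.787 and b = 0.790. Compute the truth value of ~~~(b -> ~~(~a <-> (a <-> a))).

~a = 1 − 0.787 = 0.213
a <-> a = 1 − |0.787 − 0.787| = 1 − 0.000 = 1.000
~a <-> (a <-> a) = 1 − |0.213 − 1.000| = 1 − 0.787 = 0.213
~(~a <-> (a <-> a)) = 1 − 0.213 = 0.787
~~(~a <-> (a <-> a)) = 1 − 0.787 = 0.213
b -> ~~(~a <-> (a <-> a)) = min(1, 1 − 0.790 + 0.213) = min(1, 0.423) = 0.423
~(b -> ~~(~a <-> (a <-> a))) = 1 − 0.423 = 0.577
~~(b -> ~~(~a <-> (a <-> a))) = 1 − 0.577 = 0.423
~~~(b -> ~~(~a <-> (a <-> a))) = 1 − 0.423 = 0.577

0.577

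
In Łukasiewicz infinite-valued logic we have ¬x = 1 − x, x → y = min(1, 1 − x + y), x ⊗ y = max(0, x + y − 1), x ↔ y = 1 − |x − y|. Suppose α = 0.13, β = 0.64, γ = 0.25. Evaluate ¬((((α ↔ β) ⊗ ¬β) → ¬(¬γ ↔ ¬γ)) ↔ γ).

α ↔ β = 1 − |0.13 − 0.64| = 1 − 0.51 = 0.49
¬β = 1 − 0.64 = 0.36
(α ↔ β) ⊗ ¬β = max(0, 0.49 + 0.36 − 1) = max(0, -0.15) = 0.00
¬γ = 1 − 0.25 = 0.75
¬γ ↔ ¬γ = 1 − |0.75 − 0.75| = 1 − 0.00 = 1.00
¬(¬γ ↔ ¬γ) = 1 − 1.00 = 0.00
((α ↔ β) ⊗ ¬β) → ¬(¬γ ↔ ¬γ) = min(1, 1 − 0.00 + 0.00) = min(1, 1.00) = 1.00
(((α ↔ β) ⊗ ¬β) → ¬(¬γ ↔ ¬γ)) ↔ γ = 1 − |1.00 − 0.25| = 1 − 0.75 = 0.25
¬((((α ↔ β) ⊗ ¬β) → ¬(¬γ ↔ ¬γ)) ↔ γ) = 1 − 0.25 = 0.75

0.75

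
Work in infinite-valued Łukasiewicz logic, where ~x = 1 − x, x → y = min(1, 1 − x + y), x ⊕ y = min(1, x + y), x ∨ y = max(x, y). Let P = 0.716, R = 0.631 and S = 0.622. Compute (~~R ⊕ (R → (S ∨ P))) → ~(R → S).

~R = 1 − 0.631 = 0.369
~~R = 1 − 0.369 = 0.631
S ∨ P = max(0.622, 0.716) = 0.716
R → (S ∨ P) = min(1, 1 − 0.631 + 0.716) = min(1, 1.085) = 1.000
~~R ⊕ (R → (S ∨ P)) = min(1, 0.631 + 1.000) = min(1, 1.631) = 1.000
R → S = min(1, 1 − 0.631 + 0.622) = min(1, 0.991) = 0.991
~(R → S) = 1 − 0.991 = 0.009
(~~R ⊕ (R → (S ∨ P))) → ~(R → S) = min(1, 1 − 1.000 + 0.009) = min(1, 0.009) = 0.009

0.009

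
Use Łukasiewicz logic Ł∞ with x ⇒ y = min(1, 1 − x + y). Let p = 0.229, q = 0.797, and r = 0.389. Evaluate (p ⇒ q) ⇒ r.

0.389

p ⇒ q = min(1, 1 − 0.229 + 0.797) = min(1, 1.568) = 1.000
(p ⇒ q) ⇒ r = min(1, 1 − 1.000 + 0.389) = min(1, 0.389) = 0.389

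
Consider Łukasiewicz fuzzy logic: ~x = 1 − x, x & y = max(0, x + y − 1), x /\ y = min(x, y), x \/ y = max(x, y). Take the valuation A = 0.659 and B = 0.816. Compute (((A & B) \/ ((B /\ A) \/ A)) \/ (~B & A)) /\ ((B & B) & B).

0.448

A & B = max(0, 0.659 + 0.816 − 1) = max(0, 0.475) = 0.475
B /\ A = min(0.816, 0.659) = 0.659
(B /\ A) \/ A = max(0.659, 0.659) = 0.659
(A & B) \/ ((B /\ A) \/ A) = max(0.475, 0.659) = 0.659
~B = 1 − 0.816 = 0.184
~B & A = max(0, 0.184 + 0.659 − 1) = max(0, -0.157) = 0.000
((A & B) \/ ((B /\ A) \/ A)) \/ (~B & A) = max(0.659, 0.000) = 0.659
B & B = max(0, 0.816 + 0.816 − 1) = max(0, 0.632) = 0.632
(B & B) & B = max(0, 0.632 + 0.816 − 1) = max(0, 0.448) = 0.448
(((A & B) \/ ((B /\ A) \/ A)) \/ (~B & A)) /\ ((B & B) & B) = min(0.659, 0.448) = 0.448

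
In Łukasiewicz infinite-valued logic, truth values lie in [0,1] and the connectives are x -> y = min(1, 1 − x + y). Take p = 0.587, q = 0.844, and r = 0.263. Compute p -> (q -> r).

q -> r = min(1, 1 − 0.844 + 0.263) = min(1, 0.419) = 0.419
p -> (q -> r) = min(1, 1 − 0.587 + 0.419) = min(1, 0.832) = 0.832

0.832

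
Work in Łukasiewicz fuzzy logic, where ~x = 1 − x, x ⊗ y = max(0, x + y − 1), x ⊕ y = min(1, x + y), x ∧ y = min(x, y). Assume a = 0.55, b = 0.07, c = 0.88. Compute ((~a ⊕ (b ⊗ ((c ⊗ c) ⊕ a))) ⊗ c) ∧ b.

~a = 1 − 0.55 = 0.45
c ⊗ c = max(0, 0.88 + 0.88 − 1) = max(0, 0.76) = 0.76
(c ⊗ c) ⊕ a = min(1, 0.76 + 0.55) = min(1, 1.31) = 1.00
b ⊗ ((c ⊗ c) ⊕ a) = max(0, 0.07 + 1.00 − 1) = max(0, 0.07) = 0.07
~a ⊕ (b ⊗ ((c ⊗ c) ⊕ a)) = min(1, 0.45 + 0.07) = min(1, 0.52) = 0.52
(~a ⊕ (b ⊗ ((c ⊗ c) ⊕ a))) ⊗ c = max(0, 0.52 + 0.88 − 1) = max(0, 0.40) = 0.40
((~a ⊕ (b ⊗ ((c ⊗ c) ⊕ a))) ⊗ c) ∧ b = min(0.40, 0.07) = 0.07

0.07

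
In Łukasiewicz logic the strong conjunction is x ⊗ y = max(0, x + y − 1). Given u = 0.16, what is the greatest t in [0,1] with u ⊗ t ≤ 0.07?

0.91

The residuum of the Łukasiewicz t-norm gives the supremum: min(1, 1 − 0.16 + 0.07).
1 − 0.16 + 0.07 = 0.91, so t = min(1, 0.91) = 0.91.
Check: 0.16 ⊗ 0.91 = max(0, 0.07) = 0.07 ≤ 0.07.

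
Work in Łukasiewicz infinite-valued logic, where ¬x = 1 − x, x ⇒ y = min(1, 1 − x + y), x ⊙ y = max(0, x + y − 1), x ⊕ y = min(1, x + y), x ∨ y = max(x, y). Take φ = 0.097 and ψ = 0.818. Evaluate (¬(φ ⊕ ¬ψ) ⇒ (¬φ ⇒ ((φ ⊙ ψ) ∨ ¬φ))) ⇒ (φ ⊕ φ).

0.194

¬ψ = 1 − 0.818 = 0.182
φ ⊕ ¬ψ = min(1, 0.097 + 0.182) = min(1, 0.279) = 0.279
¬(φ ⊕ ¬ψ) = 1 − 0.279 = 0.721
¬φ = 1 − 0.097 = 0.903
φ ⊙ ψ = max(0, 0.097 + 0.818 − 1) = max(0, -0.085) = 0.000
(φ ⊙ ψ) ∨ ¬φ = max(0.000, 0.903) = 0.903
¬φ ⇒ ((φ ⊙ ψ) ∨ ¬φ) = min(1, 1 − 0.903 + 0.903) = min(1, 1.000) = 1.000
¬(φ ⊕ ¬ψ) ⇒ (¬φ ⇒ ((φ ⊙ ψ) ∨ ¬φ)) = min(1, 1 − 0.721 + 1.000) = min(1, 1.279) = 1.000
φ ⊕ φ = min(1, 0.097 + 0.097) = min(1, 0.194) = 0.194
(¬(φ ⊕ ¬ψ) ⇒ (¬φ ⇒ ((φ ⊙ ψ) ∨ ¬φ))) ⇒ (φ ⊕ φ) = min(1, 1 − 1.000 + 0.194) = min(1, 0.194) = 0.194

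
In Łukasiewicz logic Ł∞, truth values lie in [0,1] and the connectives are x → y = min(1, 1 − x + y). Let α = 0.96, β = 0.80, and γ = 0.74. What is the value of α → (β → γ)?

0.98

β → γ = min(1, 1 − 0.80 + 0.74) = min(1, 0.94) = 0.94
α → (β → γ) = min(1, 1 − 0.96 + 0.94) = min(1, 0.98) = 0.98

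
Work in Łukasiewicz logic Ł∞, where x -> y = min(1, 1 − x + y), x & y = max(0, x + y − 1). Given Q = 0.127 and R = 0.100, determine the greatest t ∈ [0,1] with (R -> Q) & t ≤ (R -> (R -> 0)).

1.000

R -> Q = min(1, 1 − 0.100 + 0.127) = min(1, 1.027) = 1.000
So the left factor is R -> Q = 1.000.
R -> 0 = min(1, 1 − 0.100 + 0.000) = min(1, 0.900) = 0.900
R -> (R -> 0) = min(1, 1 − 0.100 + 0.900) = min(1, 1.800) = 1.000
So the right-hand bound is R -> (R -> 0) = 1.000.
The residuum of the Łukasiewicz t-norm gives the supremum: min(1, 1 − 1.000 + 1.000).
1 − 1.000 + 1.000 = 1.000, so t = min(1, 1.000) = 1.000.
Check: 1.000 & 1.000 = max(0, 1.000) = 1.000 ≤ 1.000.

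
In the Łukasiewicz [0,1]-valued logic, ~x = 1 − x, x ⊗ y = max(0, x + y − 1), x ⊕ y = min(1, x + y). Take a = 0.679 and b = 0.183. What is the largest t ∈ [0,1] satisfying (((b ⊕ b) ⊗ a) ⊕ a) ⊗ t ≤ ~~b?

b ⊕ b = min(1, 0.183 + 0.183) = min(1, 0.366) = 0.366
(b ⊕ b) ⊗ a = max(0, 0.366 + 0.679 − 1) = max(0, 0.045) = 0.045
((b ⊕ b) ⊗ a) ⊕ a = min(1, 0.045 + 0.679) = min(1, 0.724) = 0.724
So the left factor is ((b ⊕ b) ⊗ a) ⊕ a = 0.724.
~b = 1 − 0.183 = 0.817
~~b = 1 − 0.817 = 0.183
So the right-hand bound is ~~b = 0.183.
The residuum of the Łukasiewicz t-norm gives the supremum: min(1, 1 − 0.724 + 0.183).
1 − 0.724 + 0.183 = 0.459, so t = min(1, 0.459) = 0.459.
Check: 0.724 ⊗ 0.459 = max(0, 0.183) = 0.183 ≤ 0.183.

0.459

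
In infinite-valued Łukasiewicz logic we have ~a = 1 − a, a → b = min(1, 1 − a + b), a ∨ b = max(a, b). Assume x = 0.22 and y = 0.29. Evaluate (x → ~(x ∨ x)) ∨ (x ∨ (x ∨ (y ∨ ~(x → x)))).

x ∨ x = max(0.22, 0.22) = 0.22
~(x ∨ x) = 1 − 0.22 = 0.78
x → ~(x ∨ x) = min(1, 1 − 0.22 + 0.78) = min(1, 1.56) = 1.00
x → x = min(1, 1 − 0.22 + 0.22) = min(1, 1.00) = 1.00
~(x → x) = 1 − 1.00 = 0.00
y ∨ ~(x → x) = max(0.29, 0.00) = 0.29
x ∨ (y ∨ ~(x → x)) = max(0.22, 0.29) = 0.29
x ∨ (x ∨ (y ∨ ~(x → x))) = max(0.22, 0.29) = 0.29
(x → ~(x ∨ x)) ∨ (x ∨ (x ∨ (y ∨ ~(x → x)))) = max(1.00, 0.29) = 1.00

1.00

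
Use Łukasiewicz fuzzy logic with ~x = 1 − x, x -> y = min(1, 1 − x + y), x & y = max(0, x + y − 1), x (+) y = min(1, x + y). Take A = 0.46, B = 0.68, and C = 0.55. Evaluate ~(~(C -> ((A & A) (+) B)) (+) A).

A & A = max(0, 0.46 + 0.46 − 1) = max(0, -0.08) = 0.00
(A & A) (+) B = min(1, 0.00 + 0.68) = min(1, 0.68) = 0.68
C -> ((A & A) (+) B) = min(1, 1 − 0.55 + 0.68) = min(1, 1.13) = 1.00
~(C -> ((A & A) (+) B)) = 1 − 1.00 = 0.00
~(C -> ((A & A) (+) B)) (+) A = min(1, 0.00 + 0.46) = min(1, 0.46) = 0.46
~(~(C -> ((A & A) (+) B)) (+) A) = 1 − 0.46 = 0.54

0.54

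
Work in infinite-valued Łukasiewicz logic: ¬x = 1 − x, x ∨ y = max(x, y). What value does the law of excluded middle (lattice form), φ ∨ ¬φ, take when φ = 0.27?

0.73

¬φ = 1 − 0.27 = 0.73
φ ∨ ¬φ = max(0.27, 0.73) = 0.73
(The value 0.73 < 1 shows this instance is not satisfied; not a Ł∞-tautology — its value is max(a, 1−a).)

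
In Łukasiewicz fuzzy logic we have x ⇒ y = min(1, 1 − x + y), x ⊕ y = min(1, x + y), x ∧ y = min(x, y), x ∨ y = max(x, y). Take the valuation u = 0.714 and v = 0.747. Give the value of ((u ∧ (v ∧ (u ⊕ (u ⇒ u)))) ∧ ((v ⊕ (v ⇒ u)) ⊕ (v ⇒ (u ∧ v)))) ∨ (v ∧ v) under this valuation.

0.747

u ⇒ u = min(1, 1 − 0.714 + 0.714) = min(1, 1.000) = 1.000
u ⊕ (u ⇒ u) = min(1, 0.714 + 1.000) = min(1, 1.714) = 1.000
v ∧ (u ⊕ (u ⇒ u)) = min(0.747, 1.000) = 0.747
u ∧ (v ∧ (u ⊕ (u ⇒ u))) = min(0.714, 0.747) = 0.714
v ⇒ u = min(1, 1 − 0.747 + 0.714) = min(1, 0.967) = 0.967
v ⊕ (v ⇒ u) = min(1, 0.747 + 0.967) = min(1, 1.714) = 1.000
u ∧ v = min(0.714, 0.747) = 0.714
v ⇒ (u ∧ v) = min(1, 1 − 0.747 + 0.714) = min(1, 0.967) = 0.967
(v ⊕ (v ⇒ u)) ⊕ (v ⇒ (u ∧ v)) = min(1, 1.000 + 0.967) = min(1, 1.967) = 1.000
(u ∧ (v ∧ (u ⊕ (u ⇒ u)))) ∧ ((v ⊕ (v ⇒ u)) ⊕ (v ⇒ (u ∧ v))) = min(0.714, 1.000) = 0.714
v ∧ v = min(0.747, 0.747) = 0.747
((u ∧ (v ∧ (u ⊕ (u ⇒ u)))) ∧ ((v ⊕ (v ⇒ u)) ⊕ (v ⇒ (u ∧ v)))) ∨ (v ∧ v) = max(0.714, 0.747) = 0.747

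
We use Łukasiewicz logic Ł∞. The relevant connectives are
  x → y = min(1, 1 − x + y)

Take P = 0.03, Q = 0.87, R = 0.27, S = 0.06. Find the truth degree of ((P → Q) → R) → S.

0.79

P → Q = min(1, 1 − 0.03 + 0.87) = min(1, 1.84) = 1.00
(P → Q) → R = min(1, 1 − 1.00 + 0.27) = min(1, 0.27) = 0.27
((P → Q) → R) → S = min(1, 1 − 0.27 + 0.06) = min(1, 0.79) = 0.79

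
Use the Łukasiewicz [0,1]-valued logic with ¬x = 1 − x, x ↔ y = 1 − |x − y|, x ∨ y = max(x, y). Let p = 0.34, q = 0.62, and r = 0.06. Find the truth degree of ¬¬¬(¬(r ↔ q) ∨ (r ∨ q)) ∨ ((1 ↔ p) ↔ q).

r ↔ q = 1 − |0.06 − 0.62| = 1 − 0.56 = 0.44
¬(r ↔ q) = 1 − 0.44 = 0.56
r ∨ q = max(0.06, 0.62) = 0.62
¬(r ↔ q) ∨ (r ∨ q) = max(0.56, 0.62) = 0.62
¬(¬(r ↔ q) ∨ (r ∨ q)) = 1 − 0.62 = 0.38
¬¬(¬(r ↔ q) ∨ (r ∨ q)) = 1 − 0.38 = 0.62
¬¬¬(¬(r ↔ q) ∨ (r ∨ q)) = 1 − 0.62 = 0.38
1 ↔ p = 1 − |1.00 − 0.34| = 1 − 0.66 = 0.34
(1 ↔ p) ↔ q = 1 − |0.34 − 0.62| = 1 − 0.28 = 0.72
¬¬¬(¬(r ↔ q) ∨ (r ∨ q)) ∨ ((1 ↔ p) ↔ q) = max(0.38, 0.72) = 0.72

0.72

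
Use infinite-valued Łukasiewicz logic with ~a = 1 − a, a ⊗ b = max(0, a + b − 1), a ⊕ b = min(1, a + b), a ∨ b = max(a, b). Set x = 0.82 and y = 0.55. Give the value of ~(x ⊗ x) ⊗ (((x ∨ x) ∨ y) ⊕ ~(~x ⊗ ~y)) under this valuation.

x ⊗ x = max(0, 0.82 + 0.82 − 1) = max(0, 0.64) = 0.64
~(x ⊗ x) = 1 − 0.64 = 0.36
x ∨ x = max(0.82, 0.82) = 0.82
(x ∨ x) ∨ y = max(0.82, 0.55) = 0.82
~x = 1 − 0.82 = 0.18
~y = 1 − 0.55 = 0.45
~x ⊗ ~y = max(0, 0.18 + 0.45 − 1) = max(0, -0.37) = 0.00
~(~x ⊗ ~y) = 1 − 0.00 = 1.00
((x ∨ x) ∨ y) ⊕ ~(~x ⊗ ~y) = min(1, 0.82 + 1.00) = min(1, 1.82) = 1.00
~(x ⊗ x) ⊗ (((x ∨ x) ∨ y) ⊕ ~(~x ⊗ ~y)) = max(0, 0.36 + 1.00 − 1) = max(0, 0.36) = 0.36

0.36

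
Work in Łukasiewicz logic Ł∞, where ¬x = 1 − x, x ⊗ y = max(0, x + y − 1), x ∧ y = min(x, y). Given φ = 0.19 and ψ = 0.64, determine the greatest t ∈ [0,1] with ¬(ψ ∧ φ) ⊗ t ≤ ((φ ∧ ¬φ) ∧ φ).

ψ ∧ φ = min(0.64, 0.19) = 0.19
¬(ψ ∧ φ) = 1 − 0.19 = 0.81
So the left factor is ¬(ψ ∧ φ) = 0.81.
¬φ = 1 − 0.19 = 0.81
φ ∧ ¬φ = min(0.19, 0.81) = 0.19
(φ ∧ ¬φ) ∧ φ = min(0.19, 0.19) = 0.19
So the right-hand bound is (φ ∧ ¬φ) ∧ φ = 0.19.
The residuum of the Łukasiewicz t-norm gives the supremum: min(1, 1 − 0.81 + 0.19).
1 − 0.81 + 0.19 = 0.38, so t = min(1, 0.38) = 0.38.
Check: 0.81 ⊗ 0.38 = max(0, 0.19) = 0.19 ≤ 0.19.

0.38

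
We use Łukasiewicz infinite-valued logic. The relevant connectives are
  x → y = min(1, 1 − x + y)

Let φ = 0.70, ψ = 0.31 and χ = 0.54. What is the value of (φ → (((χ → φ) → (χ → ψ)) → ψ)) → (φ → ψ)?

0.77

χ → φ = min(1, 1 − 0.54 + 0.70) = min(1, 1.16) = 1.00
χ → ψ = min(1, 1 − 0.54 + 0.31) = min(1, 0.77) = 0.77
(χ → φ) → (χ → ψ) = min(1, 1 − 1.00 + 0.77) = min(1, 0.77) = 0.77
((χ → φ) → (χ → ψ)) → ψ = min(1, 1 − 0.77 + 0.31) = min(1, 0.54) = 0.54
φ → (((χ → φ) → (χ → ψ)) → ψ) = min(1, 1 − 0.70 + 0.54) = min(1, 0.84) = 0.84
φ → ψ = min(1, 1 − 0.70 + 0.31) = min(1, 0.61) = 0.61
(φ → (((χ → φ) → (χ → ψ)) → ψ)) → (φ → ψ) = min(1, 1 − 0.84 + 0.61) = min(1, 0.77) = 0.77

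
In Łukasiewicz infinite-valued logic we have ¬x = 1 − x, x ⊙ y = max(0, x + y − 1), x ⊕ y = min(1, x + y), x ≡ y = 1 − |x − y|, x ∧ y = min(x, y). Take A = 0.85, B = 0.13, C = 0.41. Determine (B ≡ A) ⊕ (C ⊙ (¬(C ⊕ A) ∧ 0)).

B ≡ A = 1 − |0.13 − 0.85| = 1 − 0.72 = 0.28
C ⊕ A = min(1, 0.41 + 0.85) = min(1, 1.26) = 1.00
¬(C ⊕ A) = 1 − 1.00 = 0.00
¬(C ⊕ A) ∧ 0 = min(0.00, 0.00) = 0.00
C ⊙ (¬(C ⊕ A) ∧ 0) = max(0, 0.41 + 0.00 − 1) = max(0, -0.59) = 0.00
(B ≡ A) ⊕ (C ⊙ (¬(C ⊕ A) ∧ 0)) = min(1, 0.28 + 0.00) = min(1, 0.28) = 0.28

0.28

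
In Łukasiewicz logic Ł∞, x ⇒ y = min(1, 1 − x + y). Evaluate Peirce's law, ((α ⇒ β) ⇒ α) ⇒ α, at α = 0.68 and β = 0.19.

0.68

α ⇒ β = min(1, 1 − 0.68 + 0.19) = min(1, 0.51) = 0.51
(α ⇒ β) ⇒ α = min(1, 1 − 0.51 + 0.68) = min(1, 1.17) = 1.00
((α ⇒ β) ⇒ α) ⇒ α = min(1, 1 − 1.00 + 0.68) = min(1, 0.68) = 0.68
(The value 0.68 < 1 shows this instance is not satisfied; not a Ł∞-tautology in general.)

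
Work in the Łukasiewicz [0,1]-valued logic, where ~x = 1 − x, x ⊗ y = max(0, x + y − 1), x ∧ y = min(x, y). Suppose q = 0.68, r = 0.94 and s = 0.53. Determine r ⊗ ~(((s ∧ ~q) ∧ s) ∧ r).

~q = 1 − 0.68 = 0.32
s ∧ ~q = min(0.53, 0.32) = 0.32
(s ∧ ~q) ∧ s = min(0.32, 0.53) = 0.32
((s ∧ ~q) ∧ s) ∧ r = min(0.32, 0.94) = 0.32
~(((s ∧ ~q) ∧ s) ∧ r) = 1 − 0.32 = 0.68
r ⊗ ~(((s ∧ ~q) ∧ s) ∧ r) = max(0, 0.94 + 0.68 − 1) = max(0, 0.62) = 0.62

0.62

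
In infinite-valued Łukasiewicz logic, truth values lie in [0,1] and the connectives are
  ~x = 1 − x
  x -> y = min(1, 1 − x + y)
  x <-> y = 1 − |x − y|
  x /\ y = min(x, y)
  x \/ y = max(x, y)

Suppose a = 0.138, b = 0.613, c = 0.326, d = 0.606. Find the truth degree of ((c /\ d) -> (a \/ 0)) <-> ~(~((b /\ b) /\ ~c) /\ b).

c /\ d = min(0.326, 0.606) = 0.326
a \/ 0 = max(0.138, 0.000) = 0.138
(c /\ d) -> (a \/ 0) = min(1, 1 − 0.326 + 0.138) = min(1, 0.812) = 0.812
b /\ b = min(0.613, 0.613) = 0.613
~c = 1 − 0.326 = 0.674
(b /\ b) /\ ~c = min(0.613, 0.674) = 0.613
~((b /\ b) /\ ~c) = 1 − 0.613 = 0.387
~((b /\ b) /\ ~c) /\ b = min(0.387, 0.613) = 0.387
~(~((b /\ b) /\ ~c) /\ b) = 1 − 0.387 = 0.613
((c /\ d) -> (a \/ 0)) <-> ~(~((b /\ b) /\ ~c) /\ b) = 1 − |0.812 − 0.613| = 1 − 0.199 = 0.801

0.801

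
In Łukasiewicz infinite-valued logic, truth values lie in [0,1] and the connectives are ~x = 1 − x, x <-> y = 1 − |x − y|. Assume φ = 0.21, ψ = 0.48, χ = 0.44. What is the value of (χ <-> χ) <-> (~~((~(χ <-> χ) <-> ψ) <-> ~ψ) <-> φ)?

0.21

χ <-> χ = 1 − |0.44 − 0.44| = 1 − 0.00 = 1.00
~(χ <-> χ) = 1 − 1.00 = 0.00
~(χ <-> χ) <-> ψ = 1 − |0.00 − 0.48| = 1 − 0.48 = 0.52
~ψ = 1 − 0.48 = 0.52
(~(χ <-> χ) <-> ψ) <-> ~ψ = 1 − |0.52 − 0.52| = 1 − 0.00 = 1.00
~((~(χ <-> χ) <-> ψ) <-> ~ψ) = 1 − 1.00 = 0.00
~~((~(χ <-> χ) <-> ψ) <-> ~ψ) = 1 − 0.00 = 1.00
~~((~(χ <-> χ) <-> ψ) <-> ~ψ) <-> φ = 1 − |1.00 − 0.21| = 1 − 0.79 = 0.21
(χ <-> χ) <-> (~~((~(χ <-> χ) <-> ψ) <-> ~ψ) <-> φ) = 1 − |1.00 − 0.21| = 1 − 0.79 = 0.21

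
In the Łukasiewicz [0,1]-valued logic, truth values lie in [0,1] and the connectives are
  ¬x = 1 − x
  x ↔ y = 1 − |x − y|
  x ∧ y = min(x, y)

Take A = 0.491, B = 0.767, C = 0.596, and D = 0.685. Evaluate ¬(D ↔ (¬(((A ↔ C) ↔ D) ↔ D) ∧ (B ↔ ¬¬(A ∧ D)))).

A ↔ C = 1 − |0.491 − 0.596| = 1 − 0.105 = 0.895
(A ↔ C) ↔ D = 1 − |0.895 − 0.685| = 1 − 0.210 = 0.790
((A ↔ C) ↔ D) ↔ D = 1 − |0.790 − 0.685| = 1 − 0.105 = 0.895
¬(((A ↔ C) ↔ D) ↔ D) = 1 − 0.895 = 0.105
A ∧ D = min(0.491, 0.685) = 0.491
¬(A ∧ D) = 1 − 0.491 = 0.509
¬¬(A ∧ D) = 1 − 0.509 = 0.491
B ↔ ¬¬(A ∧ D) = 1 − |0.767 − 0.491| = 1 − 0.276 = 0.724
¬(((A ↔ C) ↔ D) ↔ D) ∧ (B ↔ ¬¬(A ∧ D)) = min(0.105, 0.724) = 0.105
D ↔ (¬(((A ↔ C) ↔ D) ↔ D) ∧ (B ↔ ¬¬(A ∧ D))) = 1 − |0.685 − 0.105| = 1 − 0.580 = 0.420
¬(D ↔ (¬(((A ↔ C) ↔ D) ↔ D) ∧ (B ↔ ¬¬(A ∧ D)))) = 1 − 0.420 = 0.580

0.580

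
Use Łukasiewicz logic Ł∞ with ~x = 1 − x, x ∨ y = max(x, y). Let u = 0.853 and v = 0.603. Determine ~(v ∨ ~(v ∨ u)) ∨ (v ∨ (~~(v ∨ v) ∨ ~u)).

v ∨ u = max(0.603, 0.853) = 0.853
~(v ∨ u) = 1 − 0.853 = 0.147
v ∨ ~(v ∨ u) = max(0.603, 0.147) = 0.603
~(v ∨ ~(v ∨ u)) = 1 − 0.603 = 0.397
v ∨ v = max(0.603, 0.603) = 0.603
~(v ∨ v) = 1 − 0.603 = 0.397
~~(v ∨ v) = 1 − 0.397 = 0.603
~u = 1 − 0.853 = 0.147
~~(v ∨ v) ∨ ~u = max(0.603, 0.147) = 0.603
v ∨ (~~(v ∨ v) ∨ ~u) = max(0.603, 0.603) = 0.603
~(v ∨ ~(v ∨ u)) ∨ (v ∨ (~~(v ∨ v) ∨ ~u)) = max(0.397, 0.603) = 0.603

0.603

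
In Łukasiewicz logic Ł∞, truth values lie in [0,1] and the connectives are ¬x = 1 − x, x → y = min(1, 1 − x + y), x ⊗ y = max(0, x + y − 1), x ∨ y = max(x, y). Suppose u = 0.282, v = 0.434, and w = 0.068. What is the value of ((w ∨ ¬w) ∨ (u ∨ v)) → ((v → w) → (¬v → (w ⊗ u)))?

¬w = 1 − 0.068 = 0.932
w ∨ ¬w = max(0.068, 0.932) = 0.932
u ∨ v = max(0.282, 0.434) = 0.434
(w ∨ ¬w) ∨ (u ∨ v) = max(0.932, 0.434) = 0.932
v → w = min(1, 1 − 0.434 + 0.068) = min(1, 0.634) = 0.634
¬v = 1 − 0.434 = 0.566
w ⊗ u = max(0, 0.068 + 0.282 − 1) = max(0, -0.650) = 0.000
¬v → (w ⊗ u) = min(1, 1 − 0.566 + 0.000) = min(1, 0.434) = 0.434
(v → w) → (¬v → (w ⊗ u)) = min(1, 1 − 0.634 + 0.434) = min(1, 0.800) = 0.800
((w ∨ ¬w) ∨ (u ∨ v)) → ((v → w) → (¬v → (w ⊗ u))) = min(1, 1 − 0.932 + 0.800) = min(1, 0.868) = 0.868

0.868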